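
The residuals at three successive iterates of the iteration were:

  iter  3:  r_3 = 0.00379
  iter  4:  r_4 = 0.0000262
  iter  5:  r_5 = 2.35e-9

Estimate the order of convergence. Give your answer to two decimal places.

1.87

p ≈ ln(r_5/r_4) / ln(r_4/r_3)
  = ln(2.35e-9/0.0000262) / ln(0.0000262/0.00379)
  = ln(8.96947e-05) / ln(0.00691293)
  = -9.31910 / -4.97436 ≈ 1.87343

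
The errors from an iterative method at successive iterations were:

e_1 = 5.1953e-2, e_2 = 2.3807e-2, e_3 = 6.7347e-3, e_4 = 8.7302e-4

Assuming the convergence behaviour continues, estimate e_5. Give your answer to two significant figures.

3.2e-5

First estimate the order: p ≈ ln(e_4/e_3) / ln(e_3/e_2) = ln(8.7302e-4/6.7347e-3)/ln(6.7347e-3/2.3807e-2) = ln(0.12963)/ln(0.282887) ≈ 1.6180.
Then e_5 ≈ e_4·(e_4/e_3)^p = 8.7302e-4·(0.12963)^1.6180 = 8.7302e-4·0.0366739 ≈ 3.202e-05.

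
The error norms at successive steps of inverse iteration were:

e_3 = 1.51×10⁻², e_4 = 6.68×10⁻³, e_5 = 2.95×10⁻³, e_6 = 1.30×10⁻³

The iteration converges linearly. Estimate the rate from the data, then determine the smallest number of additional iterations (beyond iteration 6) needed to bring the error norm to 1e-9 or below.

Rate ρ ≈ e_6/e_5 = 1.30×10⁻³/2.95×10⁻³ = 0.4407.
After j more steps, e_{6+j} ≈ 1.30×10⁻³·ρ^j; need ρ^j ≤ 1e-9/1.30×10⁻³ = 7.69231e-07.
j ≥ ln(7.69231e-07)/ln(0.4407) = -14.0779/-0.81939 = 17.181.
So 18 more iterations are needed.

18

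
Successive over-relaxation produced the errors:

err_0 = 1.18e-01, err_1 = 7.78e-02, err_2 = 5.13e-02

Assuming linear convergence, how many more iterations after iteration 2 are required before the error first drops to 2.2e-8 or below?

36

Rate ρ ≈ err_2/err_1 = 5.13e-02/7.78e-02 = 0.6594.
After j more steps, err_{2+j} ≈ 5.13e-02·ρ^j; need ρ^j ≤ 2.2e-8/5.13e-02 = 4.2885e-07.
j ≥ ln(4.2885e-07)/ln(0.6594) = -14.6622/-0.41642 = 35.210.
So 36 more iterations are needed.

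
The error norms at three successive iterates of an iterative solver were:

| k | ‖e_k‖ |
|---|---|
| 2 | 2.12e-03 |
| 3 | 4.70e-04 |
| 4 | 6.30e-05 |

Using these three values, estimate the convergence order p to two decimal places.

1.33

p ≈ ln(‖e_4‖/‖e_3‖) / ln(‖e_3‖/‖e_2‖)
  = ln(6.30e-05/4.70e-04) / ln(4.70e-04/2.12e-03)
  = ln(0.134043) / ln(0.221698)
  = -2.00959 / -1.50644 ≈ 1.33400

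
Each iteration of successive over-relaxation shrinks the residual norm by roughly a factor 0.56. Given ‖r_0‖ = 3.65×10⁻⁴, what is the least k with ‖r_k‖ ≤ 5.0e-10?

24

After k steps, ‖r_k‖ ≈ 3.65×10⁻⁴·0.56^k.
Need 0.56^k ≤ 5.0e-10/3.65×10⁻⁴ = 1.36986e-06.
k ≥ ln(1.36986e-06)/ln(0.56) = -13.5008/-0.57982 = 23.284.
Smallest integer k = 24.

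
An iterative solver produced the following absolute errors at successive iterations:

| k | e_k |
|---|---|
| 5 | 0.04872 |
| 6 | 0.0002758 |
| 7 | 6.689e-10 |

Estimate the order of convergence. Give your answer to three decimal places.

p ≈ ln(e_7/e_6) / ln(e_6/e_5)
  = ln(6.689e-10/0.0002758) / ln(0.0002758/0.04872)
  = ln(2.42531e-06) / ln(0.00566092)
  = -12.929551 / -5.174169 ≈ 2.498865

2.499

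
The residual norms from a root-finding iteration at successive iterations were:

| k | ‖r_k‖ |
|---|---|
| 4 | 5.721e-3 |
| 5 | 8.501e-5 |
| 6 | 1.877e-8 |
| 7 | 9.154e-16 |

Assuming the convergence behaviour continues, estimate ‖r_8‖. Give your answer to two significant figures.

First estimate the order: p ≈ ln(‖r_7‖/‖r_6‖) / ln(‖r_6‖/‖r_5‖) = ln(9.154e-16/1.877e-8)/ln(1.877e-8/8.501e-5) = ln(4.87693e-08)/ln(0.000220798) ≈ 2.0000.
Then ‖r_8‖ ≈ ‖r_7‖·(‖r_7‖/‖r_6‖)^p = 9.154e-16·(4.87693e-08)^2.0000 = 9.154e-16·2.37844e-15 ≈ 2.177e-30.

2.2e-30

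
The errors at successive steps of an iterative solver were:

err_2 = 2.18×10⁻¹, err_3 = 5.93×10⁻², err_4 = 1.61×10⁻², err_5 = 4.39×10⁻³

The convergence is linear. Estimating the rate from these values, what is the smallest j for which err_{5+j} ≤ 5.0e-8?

9

Rate ρ ≈ err_5/err_4 = 4.39×10⁻³/1.61×10⁻² = 0.2727.
After j more steps, err_{5+j} ≈ 4.39×10⁻³·ρ^j; need ρ^j ≤ 5.0e-8/4.39×10⁻³ = 1.13895e-05.
j ≥ ln(1.13895e-05)/ln(0.2727) = -11.3828/-1.29938 = 8.760.
So 9 more iterations are needed.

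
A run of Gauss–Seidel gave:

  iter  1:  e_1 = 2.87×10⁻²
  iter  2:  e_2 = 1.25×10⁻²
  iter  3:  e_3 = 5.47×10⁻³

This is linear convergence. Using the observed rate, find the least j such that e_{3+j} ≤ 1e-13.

Rate ρ ≈ e_3/e_2 = 5.47×10⁻³/1.25×10⁻² = 0.4376.
After j more steps, e_{3+j} ≈ 5.47×10⁻³·ρ^j; need ρ^j ≤ 1e-13/5.47×10⁻³ = 1.82815e-11.
j ≥ ln(1.82815e-11)/ln(0.4376) = -24.7251/-0.82645 = 29.917.
So 30 more iterations are needed.

30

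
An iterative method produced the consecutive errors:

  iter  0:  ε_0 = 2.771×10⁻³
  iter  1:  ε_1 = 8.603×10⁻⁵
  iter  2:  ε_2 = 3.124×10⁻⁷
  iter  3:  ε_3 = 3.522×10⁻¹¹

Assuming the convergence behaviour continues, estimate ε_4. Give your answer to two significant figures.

First estimate the order: p ≈ ln(ε_3/ε_2) / ln(ε_2/ε_1) = ln(3.522×10⁻¹¹/3.124×10⁻⁷)/ln(3.124×10⁻⁷/8.603×10⁻⁵) = ln(0.00011274)/ln(0.00363129) ≈ 1.6180.
Then ε_4 ≈ ε_3·(ε_3/ε_2)^p = 3.522×10⁻¹¹·(0.00011274)^1.6180 = 3.522×10⁻¹¹·4.09508e-07 ≈ 1.442e-17.

1.4e-17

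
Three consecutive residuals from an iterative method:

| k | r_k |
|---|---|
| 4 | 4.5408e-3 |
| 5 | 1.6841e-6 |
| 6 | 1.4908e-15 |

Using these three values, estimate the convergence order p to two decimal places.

2.64

p ≈ ln(r_6/r_5) / ln(r_5/r_4)
  = ln(1.4908e-15/1.6841e-6) / ln(1.6841e-6/4.5408e-3)
  = ln(8.85221e-10) / ln(0.000370882)
  = -20.84518 / -7.89963 ≈ 2.63875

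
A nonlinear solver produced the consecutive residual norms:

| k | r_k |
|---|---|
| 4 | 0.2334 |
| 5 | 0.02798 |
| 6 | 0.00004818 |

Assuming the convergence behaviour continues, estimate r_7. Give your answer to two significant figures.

2.5e-13

First estimate the order: p ≈ ln(r_6/r_5) / ln(r_5/r_4) = ln(0.00004818/0.02798)/ln(0.02798/0.2334) = ln(0.00172194)/ln(0.11988) ≈ 3.0002.
Then r_7 ≈ r_6·(r_6/r_5)^p = 0.00004818·(0.00172194)^3.0002 = 0.00004818·5.09919e-09 ≈ 2.457e-13.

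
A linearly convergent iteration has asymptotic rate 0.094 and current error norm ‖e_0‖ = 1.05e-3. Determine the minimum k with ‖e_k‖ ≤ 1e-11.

After k steps, ‖e_k‖ ≈ 1.05e-3·0.094^k.
Need 0.094^k ≤ 1e-11/1.05e-3 = 9.52381e-09.
k ≥ ln(9.52381e-09)/ln(0.094) = -18.4695/-2.36446 = 7.811.
Smallest integer k = 8.

8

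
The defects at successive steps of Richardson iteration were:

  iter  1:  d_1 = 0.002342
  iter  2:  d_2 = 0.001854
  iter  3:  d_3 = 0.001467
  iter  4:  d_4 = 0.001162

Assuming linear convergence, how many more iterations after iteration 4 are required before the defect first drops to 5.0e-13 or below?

93

Rate ρ ≈ d_4/d_3 = 0.001162/0.001467 = 0.7921.
After j more steps, d_{4+j} ≈ 0.001162·ρ^j; need ρ^j ≤ 5.0e-13/0.001162 = 4.30293e-10.
j ≥ ln(4.30293e-10)/ln(0.7921) = -21.5666/-0.23307 = 92.533.
So 93 more iterations are needed.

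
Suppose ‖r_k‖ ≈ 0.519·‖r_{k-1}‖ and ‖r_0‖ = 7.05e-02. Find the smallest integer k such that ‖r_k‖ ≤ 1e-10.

After k steps, ‖r_k‖ ≈ 7.05e-02·0.519^k.
Need 0.519^k ≤ 1e-10/7.05e-02 = 1.41844e-09.
k ≥ ln(1.41844e-09)/ln(0.519) = -20.3737/-0.65585 = 31.065.
Smallest integer k = 32.

32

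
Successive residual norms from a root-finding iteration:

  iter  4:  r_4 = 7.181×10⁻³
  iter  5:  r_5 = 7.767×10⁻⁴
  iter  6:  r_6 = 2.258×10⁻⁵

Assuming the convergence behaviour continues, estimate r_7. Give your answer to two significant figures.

8.1e-8

First estimate the order: p ≈ ln(r_6/r_5) / ln(r_5/r_4) = ln(2.258×10⁻⁵/7.767×10⁻⁴)/ln(7.767×10⁻⁴/7.181×10⁻³) = ln(0.0290717)/ln(0.10816) ≈ 1.5907.
Then r_7 ≈ r_6·(r_6/r_5)^p = 2.258×10⁻⁵·(0.0290717)^1.5907 = 2.258×10⁻⁵·0.00359619 ≈ 8.12e-08.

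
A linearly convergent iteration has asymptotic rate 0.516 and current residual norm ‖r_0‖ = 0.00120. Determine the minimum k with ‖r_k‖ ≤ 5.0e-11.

26

After k steps, ‖r_k‖ ≈ 0.00120·0.516^k.
Need 0.516^k ≤ 5.0e-11/0.00120 = 4.16667e-08.
k ≥ ln(4.16667e-08)/ln(0.516) = -16.9936/-0.66165 = 25.684.
Smallest integer k = 26.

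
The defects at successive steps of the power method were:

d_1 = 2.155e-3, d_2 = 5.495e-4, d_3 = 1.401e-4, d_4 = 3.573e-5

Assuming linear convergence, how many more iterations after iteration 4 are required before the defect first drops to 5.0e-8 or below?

Rate ρ ≈ d_4/d_3 = 3.573e-5/1.401e-4 = 0.2550.
After j more steps, d_{4+j} ≈ 3.573e-5·ρ^j; need ρ^j ≤ 5.0e-8/3.573e-5 = 0.00139938.
j ≥ ln(0.00139938)/ln(0.2550) = -6.5717/-1.36649 = 4.809.
So 5 more iterations are needed.

5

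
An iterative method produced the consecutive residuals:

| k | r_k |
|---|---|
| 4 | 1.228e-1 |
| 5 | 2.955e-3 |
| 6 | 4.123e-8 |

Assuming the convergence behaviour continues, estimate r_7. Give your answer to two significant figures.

1.1e-22

First estimate the order: p ≈ ln(r_6/r_5) / ln(r_5/r_4) = ln(4.123e-8/2.955e-3)/ln(2.955e-3/1.228e-1) = ln(1.39526e-05)/ln(0.0240635) ≈ 2.9996.
Then r_7 ≈ r_6·(r_6/r_5)^p = 4.123e-8·(1.39526e-05)^2.9996 = 4.123e-8·2.7284e-15 ≈ 1.125e-22.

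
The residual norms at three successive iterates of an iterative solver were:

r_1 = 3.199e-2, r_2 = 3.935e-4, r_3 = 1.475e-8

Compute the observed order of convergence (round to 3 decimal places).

p ≈ ln(r_3/r_2) / ln(r_2/r_1)
  = ln(1.475e-8/3.935e-4) / ln(3.935e-4/3.199e-2)
  = ln(3.74841e-05) / ln(0.0123007)
  = -10.191594 / -4.398099 ≈ 2.317273

2.317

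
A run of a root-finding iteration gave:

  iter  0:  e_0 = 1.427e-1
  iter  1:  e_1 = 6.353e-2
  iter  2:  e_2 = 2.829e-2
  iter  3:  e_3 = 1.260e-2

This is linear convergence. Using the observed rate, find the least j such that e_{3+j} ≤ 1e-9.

Rate ρ ≈ e_3/e_2 = 1.260e-2/2.829e-2 = 0.4454.
After j more steps, e_{3+j} ≈ 1.260e-2·ρ^j; need ρ^j ≤ 1e-9/1.260e-2 = 7.93651e-08.
j ≥ ln(7.93651e-08)/ln(0.4454) = -16.3492/-0.80878 = 20.215.
So 21 more iterations are needed.

21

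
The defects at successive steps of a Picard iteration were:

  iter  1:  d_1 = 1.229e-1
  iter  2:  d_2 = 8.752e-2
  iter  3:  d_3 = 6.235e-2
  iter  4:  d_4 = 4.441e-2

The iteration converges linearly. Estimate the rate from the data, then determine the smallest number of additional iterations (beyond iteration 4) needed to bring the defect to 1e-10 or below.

59

Rate ρ ≈ d_4/d_3 = 4.441e-2/6.235e-2 = 0.7123.
After j more steps, d_{4+j} ≈ 4.441e-2·ρ^j; need ρ^j ≤ 1e-10/4.441e-2 = 2.25175e-09.
j ≥ ln(2.25175e-09)/ln(0.7123) = -19.9116/-0.33926 = 58.691.
So 59 more iterations are needed.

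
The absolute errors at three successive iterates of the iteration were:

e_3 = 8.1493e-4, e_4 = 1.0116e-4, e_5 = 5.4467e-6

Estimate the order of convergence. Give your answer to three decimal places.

1.400

p ≈ ln(e_5/e_4) / ln(e_4/e_3)
  = ln(5.4467e-6/1.0116e-4) / ln(1.0116e-4/8.1493e-4)
  = ln(0.0538424) / ln(0.124133)
  = -2.921694 / -2.086402 ≈ 1.400350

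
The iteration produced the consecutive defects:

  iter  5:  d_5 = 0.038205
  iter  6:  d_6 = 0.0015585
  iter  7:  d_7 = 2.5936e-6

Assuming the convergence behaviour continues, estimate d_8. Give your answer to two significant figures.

7.2e-12

First estimate the order: p ≈ ln(d_7/d_6) / ln(d_6/d_5) = ln(2.5936e-6/0.0015585)/ln(0.0015585/0.038205) = ln(0.00166416)/ln(0.0407931) ≈ 2.0000.
Then d_8 ≈ d_7·(d_7/d_6)^p = 2.5936e-6·(0.00166416)^2.0000 = 2.5936e-6·2.76943e-06 ≈ 7.183e-12.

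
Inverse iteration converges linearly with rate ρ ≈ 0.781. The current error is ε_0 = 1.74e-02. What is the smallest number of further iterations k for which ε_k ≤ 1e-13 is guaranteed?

105

After k steps, ε_k ≈ 1.74e-02·0.781^k.
Need 0.781^k ≤ 1e-13/1.74e-02 = 5.74713e-12.
k ≥ ln(5.74713e-12)/ln(0.781) = -25.8823/-0.24718 = 104.710.
Smallest integer k = 105.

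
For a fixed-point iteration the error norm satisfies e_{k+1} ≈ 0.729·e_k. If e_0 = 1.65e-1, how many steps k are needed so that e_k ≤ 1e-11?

75

After k steps, e_k ≈ 1.65e-1·0.729^k.
Need 0.729^k ≤ 1e-11/1.65e-1 = 6.06061e-11.
k ≥ ln(6.06061e-11)/ln(0.729) = -23.5266/-0.31608 = 74.432.
Smallest integer k = 75.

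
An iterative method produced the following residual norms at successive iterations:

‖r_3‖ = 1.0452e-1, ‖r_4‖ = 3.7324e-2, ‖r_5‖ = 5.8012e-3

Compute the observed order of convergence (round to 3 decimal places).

p ≈ ln(‖r_5‖/‖r_4‖) / ln(‖r_4‖/‖r_3‖)
  = ln(5.8012e-3/3.7324e-2) / ln(3.7324e-2/1.0452e-1)
  = ln(0.155428) / ln(0.357099)
  = -1.861573 / -1.029742 ≈ 1.807805

1.808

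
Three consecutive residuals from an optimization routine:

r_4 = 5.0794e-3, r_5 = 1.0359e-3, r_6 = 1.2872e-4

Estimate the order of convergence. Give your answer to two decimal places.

p ≈ ln(r_6/r_5) / ln(r_5/r_4)
  = ln(1.2872e-4/1.0359e-3) / ln(1.0359e-3/5.0794e-3)
  = ln(0.124259) / ln(0.203941)
  = -2.08539 / -1.58992 ≈ 1.31163

1.31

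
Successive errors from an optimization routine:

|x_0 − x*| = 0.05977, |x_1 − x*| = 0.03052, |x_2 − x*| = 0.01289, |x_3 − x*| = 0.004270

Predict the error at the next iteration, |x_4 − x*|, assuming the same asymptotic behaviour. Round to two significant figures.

1.0e-3

First estimate the order: p ≈ ln(|x_3 − x*|/|x_2 − x*|) / ln(|x_2 − x*|/|x_1 − x*|) = ln(0.004270/0.01289)/ln(0.01289/0.03052) = ln(0.331265)/ln(0.422346) ≈ 1.2818.
Then |x_4 − x*| ≈ |x_3 − x*|·(|x_3 − x*|/|x_2 − x*|)^p = 0.004270·(0.331265)^1.2818 = 0.004270·0.242639 ≈ 0.001036.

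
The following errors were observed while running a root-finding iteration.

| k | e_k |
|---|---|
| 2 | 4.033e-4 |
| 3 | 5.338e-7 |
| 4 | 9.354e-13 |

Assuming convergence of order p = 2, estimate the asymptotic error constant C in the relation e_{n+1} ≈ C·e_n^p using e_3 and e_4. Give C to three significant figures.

3.28

C ≈ e_4 / e_3^2
  = 9.354e-13 / (5.338e-7)^2
  = 9.354e-13 / 2.84942e-13 ≈ 3.2828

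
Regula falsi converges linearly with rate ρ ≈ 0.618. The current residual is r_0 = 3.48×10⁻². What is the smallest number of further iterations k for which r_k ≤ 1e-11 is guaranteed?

46

After k steps, r_k ≈ 3.48×10⁻²·0.618^k.
Need 0.618^k ≤ 1e-11/3.48×10⁻² = 2.87356e-10.
k ≥ ln(2.87356e-10)/ln(0.618) = -21.9703/-0.48127 = 45.651.
Smallest integer k = 46.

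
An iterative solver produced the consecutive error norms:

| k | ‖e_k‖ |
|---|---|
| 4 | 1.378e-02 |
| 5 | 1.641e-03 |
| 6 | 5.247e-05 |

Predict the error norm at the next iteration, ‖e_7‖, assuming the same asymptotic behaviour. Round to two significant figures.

2.0e-7

First estimate the order: p ≈ ln(‖e_6‖/‖e_5‖) / ln(‖e_5‖/‖e_4‖) = ln(5.247e-05/1.641e-03)/ln(1.641e-03/1.378e-02) = ln(0.0319744)/ln(0.119086) ≈ 1.6179.
Then ‖e_7‖ ≈ ‖e_6‖·(‖e_6‖/‖e_5‖)^p = 5.247e-05·(0.0319744)^1.6179 = 5.247e-05·0.00380995 ≈ 1.999e-07.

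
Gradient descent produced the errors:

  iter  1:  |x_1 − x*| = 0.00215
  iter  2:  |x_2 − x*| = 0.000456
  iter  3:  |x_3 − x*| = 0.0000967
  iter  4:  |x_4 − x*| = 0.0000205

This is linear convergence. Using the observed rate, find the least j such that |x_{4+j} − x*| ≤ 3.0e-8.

5

Rate ρ ≈ |x_4 − x*|/|x_3 − x*| = 0.0000205/0.0000967 = 0.2120.
After j more steps, |x_{4+j} − x*| ≈ 0.0000205·ρ^j; need ρ^j ≤ 3.0e-8/0.0000205 = 0.00146341.
j ≥ ln(0.00146341)/ln(0.2120) = -6.5270/-1.55117 = 4.208.
So 5 more iterations are needed.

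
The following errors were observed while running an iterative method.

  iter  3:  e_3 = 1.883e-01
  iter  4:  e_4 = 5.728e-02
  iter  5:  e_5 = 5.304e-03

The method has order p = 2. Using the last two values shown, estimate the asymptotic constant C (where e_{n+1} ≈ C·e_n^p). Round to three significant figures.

1.62

C ≈ e_5 / e_4^2
  = 5.304e-03 / (5.728e-02)^2
  = 5.304e-03 / 0.003281 ≈ 1.6166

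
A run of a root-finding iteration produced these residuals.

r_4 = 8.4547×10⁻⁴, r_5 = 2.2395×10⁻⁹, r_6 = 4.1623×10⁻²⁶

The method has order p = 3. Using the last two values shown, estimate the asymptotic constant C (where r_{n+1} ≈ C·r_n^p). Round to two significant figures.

3.7

C ≈ r_6 / r_5^3
  = 4.1623×10⁻²⁶ / (2.2395×10⁻⁹)^3
  = 4.1623×10⁻²⁶ / 1.12319e-26 ≈ 3.7058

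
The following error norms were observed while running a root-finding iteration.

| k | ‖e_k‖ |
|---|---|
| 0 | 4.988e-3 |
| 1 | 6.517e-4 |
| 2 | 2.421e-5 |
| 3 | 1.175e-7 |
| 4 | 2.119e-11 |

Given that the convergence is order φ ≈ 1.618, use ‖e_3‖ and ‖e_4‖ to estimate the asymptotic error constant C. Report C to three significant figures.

C ≈ ‖e_4‖ / ‖e_3‖^1.618
  = 2.119e-11 / (1.175e-7)^1.618
  = 2.119e-11 / 6.12804e-12 ≈ 3.4579

3.46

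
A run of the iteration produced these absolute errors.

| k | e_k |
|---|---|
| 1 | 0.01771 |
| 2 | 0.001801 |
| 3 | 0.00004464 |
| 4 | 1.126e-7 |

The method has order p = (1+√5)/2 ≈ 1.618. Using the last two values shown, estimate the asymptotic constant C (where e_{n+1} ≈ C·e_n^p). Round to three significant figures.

C ≈ e_4 / e_3^1.618
  = 1.126e-7 / (0.00004464)^1.618
  = 1.126e-7 / 9.14647e-08 ≈ 1.2311

1.23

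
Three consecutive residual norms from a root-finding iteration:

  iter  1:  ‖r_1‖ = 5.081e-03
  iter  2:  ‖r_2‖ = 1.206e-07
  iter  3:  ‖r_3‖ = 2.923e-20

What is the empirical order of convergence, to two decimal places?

2.73

p ≈ ln(‖r_3‖/‖r_2‖) / ln(‖r_2‖/‖r_1‖)
  = ln(2.923e-20/1.206e-07) / ln(1.206e-07/5.081e-03)
  = ln(2.42371e-13) / ln(2.37355e-05)
  = -29.04831 / -10.64854 ≈ 2.72791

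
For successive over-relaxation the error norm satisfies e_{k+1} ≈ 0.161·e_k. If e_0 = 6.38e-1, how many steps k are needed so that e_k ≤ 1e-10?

After k steps, e_k ≈ 6.38e-1·0.161^k.
Need 0.161^k ≤ 1e-10/6.38e-1 = 1.5674e-10.
k ≥ ln(1.5674e-10)/ln(0.161) = -22.5764/-1.82635 = 12.361.
Smallest integer k = 13.

13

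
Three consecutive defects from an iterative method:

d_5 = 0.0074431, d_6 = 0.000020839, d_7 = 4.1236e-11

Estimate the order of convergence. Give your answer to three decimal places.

p ≈ ln(d_7/d_6) / ln(d_6/d_5)
  = ln(4.1236e-11/0.000020839) / ln(0.000020839/0.0074431)
  = ln(1.97879e-06) / ln(0.00279977)
  = -13.133025 / -5.878218 ≈ 2.234185

2.234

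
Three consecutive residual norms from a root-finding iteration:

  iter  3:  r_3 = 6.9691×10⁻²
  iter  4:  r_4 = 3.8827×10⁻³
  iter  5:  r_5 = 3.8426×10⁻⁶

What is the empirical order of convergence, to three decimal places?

2.396

p ≈ ln(r_5/r_4) / ln(r_4/r_3)
  = ln(3.8426×10⁻⁶/3.8827×10⁻³) / ln(3.8827×10⁻³/6.9691×10⁻²)
  = ln(0.000989672) / ln(0.0557131)
  = -6.918137 / -2.887540 ≈ 2.395858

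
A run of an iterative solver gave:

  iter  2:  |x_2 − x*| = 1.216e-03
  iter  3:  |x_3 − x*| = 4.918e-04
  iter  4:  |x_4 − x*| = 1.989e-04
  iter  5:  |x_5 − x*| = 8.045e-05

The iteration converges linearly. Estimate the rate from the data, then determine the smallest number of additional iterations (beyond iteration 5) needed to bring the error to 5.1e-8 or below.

Rate ρ ≈ |x_5 − x*|/|x_4 − x*| = 8.045e-05/1.989e-04 = 0.4045.
After j more steps, |x_{5+j} − x*| ≈ 8.045e-05·ρ^j; need ρ^j ≤ 5.1e-8/8.045e-05 = 0.000633934.
j ≥ ln(0.000633934)/ln(0.4045) = -7.3636/-0.90510 = 8.136.
So 9 more iterations are needed.

9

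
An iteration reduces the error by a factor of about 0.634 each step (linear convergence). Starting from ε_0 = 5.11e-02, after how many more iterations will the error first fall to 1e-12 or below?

55

After k steps, ε_k ≈ 5.11e-02·0.634^k.
Need 0.634^k ≤ 1e-12/5.11e-02 = 1.95695e-11.
k ≥ ln(1.95695e-11)/ln(0.634) = -24.6570/-0.45571 = 54.107.
Smallest integer k = 55.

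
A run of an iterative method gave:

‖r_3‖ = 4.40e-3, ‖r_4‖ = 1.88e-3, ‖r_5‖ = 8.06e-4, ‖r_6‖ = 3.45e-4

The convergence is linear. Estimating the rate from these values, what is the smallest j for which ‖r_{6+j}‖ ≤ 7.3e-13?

24

Rate ρ ≈ ‖r_6‖/‖r_5‖ = 3.45e-4/8.06e-4 = 0.4280.
After j more steps, ‖r_{6+j}‖ ≈ 3.45e-4·ρ^j; need ρ^j ≤ 7.3e-13/3.45e-4 = 2.11594e-09.
j ≥ ln(2.11594e-09)/ln(0.4280) = -19.9738/-0.84863 = 23.537.
So 24 more iterations are needed.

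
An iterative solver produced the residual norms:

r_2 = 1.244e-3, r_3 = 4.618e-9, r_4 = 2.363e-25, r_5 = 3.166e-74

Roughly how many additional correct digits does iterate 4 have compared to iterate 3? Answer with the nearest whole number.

Digits gained ≈ log₁₀(r_3/r_4) = log₁₀(4.618e-9/2.363e-25) = log₁₀(1.9543e+16) ≈ 16.291.

16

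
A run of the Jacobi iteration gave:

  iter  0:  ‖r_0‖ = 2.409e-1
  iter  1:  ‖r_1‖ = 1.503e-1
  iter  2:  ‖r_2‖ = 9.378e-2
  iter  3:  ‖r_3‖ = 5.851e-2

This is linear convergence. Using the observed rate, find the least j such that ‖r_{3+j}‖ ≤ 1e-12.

53

Rate ρ ≈ ‖r_3‖/‖r_2‖ = 5.851e-2/9.378e-2 = 0.6239.
After j more steps, ‖r_{3+j}‖ ≈ 5.851e-2·ρ^j; need ρ^j ≤ 1e-12/5.851e-2 = 1.70911e-11.
j ≥ ln(1.70911e-11)/ln(0.6239) = -24.7925/-0.47177 = 52.552.
So 53 more iterations are needed.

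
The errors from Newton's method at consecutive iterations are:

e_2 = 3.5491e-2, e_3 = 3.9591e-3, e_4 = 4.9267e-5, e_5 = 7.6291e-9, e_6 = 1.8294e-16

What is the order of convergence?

Consecutive ratios: e_6/e_5 = 1.8294e-16/7.6291e-9 = 2.39792e-08, e_5/e_4 = 7.6291e-9/4.9267e-5 = 0.000154852.
p ≈ ln(2.39792e-08)/ln(0.000154852) = -17.5461/-8.7730 ≈ 2.00.
So the convergence is quadratic (order 2).

2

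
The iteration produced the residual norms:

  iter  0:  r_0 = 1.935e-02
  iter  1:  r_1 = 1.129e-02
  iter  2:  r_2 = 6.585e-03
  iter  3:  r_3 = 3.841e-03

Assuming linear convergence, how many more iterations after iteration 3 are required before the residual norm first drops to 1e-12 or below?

41

Rate ρ ≈ r_3/r_2 = 3.841e-03/6.585e-03 = 0.5833.
After j more steps, r_{3+j} ≈ 3.841e-03·ρ^j; need ρ^j ≤ 1e-12/3.841e-03 = 2.60349e-10.
j ≥ ln(2.60349e-10)/ln(0.5833) = -22.0690/-0.53905 = 40.941.
So 41 more iterations are needed.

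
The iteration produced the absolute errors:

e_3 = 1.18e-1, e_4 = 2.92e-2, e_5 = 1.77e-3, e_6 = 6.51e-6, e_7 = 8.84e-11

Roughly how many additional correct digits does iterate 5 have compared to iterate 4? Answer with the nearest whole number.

Digits gained ≈ log₁₀(e_4/e_5) = log₁₀(2.92e-2/1.77e-3) = log₁₀(16.4972) ≈ 1.217.

1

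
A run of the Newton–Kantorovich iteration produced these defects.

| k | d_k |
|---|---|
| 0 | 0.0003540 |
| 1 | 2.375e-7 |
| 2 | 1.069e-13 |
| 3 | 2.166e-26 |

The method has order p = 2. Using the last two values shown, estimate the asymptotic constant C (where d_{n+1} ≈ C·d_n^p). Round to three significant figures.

1.90

C ≈ d_3 / d_2^2
  = 2.166e-26 / (1.069e-13)^2
  = 2.166e-26 / 1.14276e-26 ≈ 1.8954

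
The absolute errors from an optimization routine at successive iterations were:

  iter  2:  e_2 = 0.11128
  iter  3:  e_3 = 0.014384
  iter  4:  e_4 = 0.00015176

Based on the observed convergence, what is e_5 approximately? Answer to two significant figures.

6.1e-9

First estimate the order: p ≈ ln(e_4/e_3) / ln(e_3/e_2) = ln(0.00015176/0.014384)/ln(0.014384/0.11128) = ln(0.0105506)/ln(0.12926) ≈ 2.2247.
Then e_5 ≈ e_4·(e_4/e_3)^p = 0.00015176·(0.0105506)^2.2247 = 0.00015176·4.00299e-05 ≈ 6.075e-09.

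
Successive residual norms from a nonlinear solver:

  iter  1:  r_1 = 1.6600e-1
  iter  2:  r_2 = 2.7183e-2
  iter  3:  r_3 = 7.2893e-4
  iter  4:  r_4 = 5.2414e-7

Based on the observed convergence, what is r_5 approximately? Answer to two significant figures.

First estimate the order: p ≈ ln(r_4/r_3) / ln(r_3/r_2) = ln(5.2414e-7/7.2893e-4)/ln(7.2893e-4/2.7183e-2) = ln(0.000719054)/ln(0.0268157) ≈ 2.0000.
Then r_5 ≈ r_4·(r_4/r_3)^p = 5.2414e-7·(0.000719054)^2.0000 = 5.2414e-7·5.17039e-07 ≈ 2.71e-13.

2.7e-13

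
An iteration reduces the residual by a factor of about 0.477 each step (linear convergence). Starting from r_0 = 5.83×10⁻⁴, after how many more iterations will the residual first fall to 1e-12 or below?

28

After k steps, r_k ≈ 5.83×10⁻⁴·0.477^k.
Need 0.477^k ≤ 1e-12/5.83×10⁻⁴ = 1.71527e-09.
k ≥ ln(1.71527e-09)/ln(0.477) = -20.1837/-0.74024 = 27.266.
Smallest integer k = 28.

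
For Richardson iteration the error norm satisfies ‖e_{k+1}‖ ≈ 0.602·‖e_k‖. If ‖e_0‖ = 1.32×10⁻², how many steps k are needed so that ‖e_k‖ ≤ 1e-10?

37

After k steps, ‖e_k‖ ≈ 1.32×10⁻²·0.602^k.
Need 0.602^k ≤ 1e-10/1.32×10⁻² = 7.57576e-09.
k ≥ ln(7.57576e-09)/ln(0.602) = -18.6983/-0.50750 = 36.844.
Smallest integer k = 37.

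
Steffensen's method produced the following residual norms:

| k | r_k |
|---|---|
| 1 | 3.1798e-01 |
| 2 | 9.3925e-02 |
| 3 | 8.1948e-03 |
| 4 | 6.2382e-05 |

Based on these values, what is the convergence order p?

2

Consecutive ratios: r_4/r_3 = 6.2382e-05/8.1948e-03 = 0.00761239, r_3/r_2 = 8.1948e-03/9.3925e-02 = 0.0872483.
p ≈ ln(0.00761239)/ln(0.0872483) = -4.8780/-2.4390 ≈ 2.00.
So the convergence is quadratic (order 2).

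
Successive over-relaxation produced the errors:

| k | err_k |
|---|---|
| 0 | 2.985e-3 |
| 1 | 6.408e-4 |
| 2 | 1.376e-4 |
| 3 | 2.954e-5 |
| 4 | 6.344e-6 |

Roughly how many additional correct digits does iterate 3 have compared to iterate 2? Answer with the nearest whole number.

Digits gained ≈ log₁₀(err_2/err_3) = log₁₀(1.376e-4/2.954e-5) = log₁₀(4.65809) ≈ 0.668.

1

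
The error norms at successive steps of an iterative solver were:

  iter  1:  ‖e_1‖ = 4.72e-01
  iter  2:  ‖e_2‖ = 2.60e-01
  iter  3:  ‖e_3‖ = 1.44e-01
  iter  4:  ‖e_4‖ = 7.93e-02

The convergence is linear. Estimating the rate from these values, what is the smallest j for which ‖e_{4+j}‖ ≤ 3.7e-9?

Rate ρ ≈ ‖e_4‖/‖e_3‖ = 7.93e-02/1.44e-01 = 0.5507.
After j more steps, ‖e_{4+j}‖ ≈ 7.93e-02·ρ^j; need ρ^j ≤ 3.7e-9/7.93e-02 = 4.66583e-08.
j ≥ ln(4.66583e-08)/ln(0.5507) = -16.8804/-0.59657 = 28.296.
So 29 more iterations are needed.

29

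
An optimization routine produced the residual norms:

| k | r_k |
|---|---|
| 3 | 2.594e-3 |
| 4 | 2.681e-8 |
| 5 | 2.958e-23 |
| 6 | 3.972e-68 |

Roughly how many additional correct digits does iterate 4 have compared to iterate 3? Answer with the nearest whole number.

Digits gained ≈ log₁₀(r_3/r_4) = log₁₀(2.594e-3/2.681e-8) = log₁₀(96754.9) ≈ 4.986.

5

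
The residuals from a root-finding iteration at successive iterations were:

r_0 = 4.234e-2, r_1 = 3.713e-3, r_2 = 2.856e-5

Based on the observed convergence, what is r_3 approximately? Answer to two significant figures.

First estimate the order: p ≈ ln(r_2/r_1) / ln(r_1/r_0) = ln(2.856e-5/3.713e-3)/ln(3.713e-3/4.234e-2) = ln(0.00769189)/ln(0.0876949) ≈ 1.9999.
Then r_3 ≈ r_2·(r_2/r_1)^p = 2.856e-5·(0.00769189)^1.9999 = 2.856e-5·5.9194e-05 ≈ 1.691e-09.

1.7e-9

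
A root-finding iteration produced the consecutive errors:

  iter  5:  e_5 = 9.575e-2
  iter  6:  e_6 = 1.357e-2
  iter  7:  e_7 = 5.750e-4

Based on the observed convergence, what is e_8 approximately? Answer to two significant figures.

First estimate the order: p ≈ ln(e_7/e_6) / ln(e_6/e_5) = ln(5.750e-4/1.357e-2)/ln(1.357e-2/9.575e-2) = ln(0.0423729)/ln(0.141723) ≈ 1.6179.
Then e_8 ≈ e_7·(e_7/e_6)^p = 5.750e-4·(0.0423729)^1.6179 = 5.750e-4·0.0060085 ≈ 3.455e-06.

3.5e-6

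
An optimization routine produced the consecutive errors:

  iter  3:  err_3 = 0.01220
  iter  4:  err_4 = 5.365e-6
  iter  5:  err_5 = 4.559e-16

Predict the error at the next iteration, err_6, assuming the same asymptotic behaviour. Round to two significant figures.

2.8e-46

First estimate the order: p ≈ ln(err_5/err_4) / ln(err_4/err_3) = ln(4.559e-16/5.365e-6)/ln(5.365e-6/0.01220) = ln(8.49767e-11)/ln(0.000439754) ≈ 3.0001.
Then err_6 ≈ err_5·(err_5/err_4)^p = 4.559e-16·(8.49767e-11)^3.0001 = 4.559e-16·6.12199e-31 ≈ 2.791e-46.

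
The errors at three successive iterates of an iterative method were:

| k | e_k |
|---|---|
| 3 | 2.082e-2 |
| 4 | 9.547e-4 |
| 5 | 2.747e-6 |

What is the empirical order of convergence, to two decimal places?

p ≈ ln(e_5/e_4) / ln(e_4/e_3)
  = ln(2.747e-6/9.547e-4) / ln(9.547e-4/2.082e-2)
  = ln(0.00287734) / ln(0.0458549)
  = -5.85089 / -3.08227 ≈ 1.89824

1.90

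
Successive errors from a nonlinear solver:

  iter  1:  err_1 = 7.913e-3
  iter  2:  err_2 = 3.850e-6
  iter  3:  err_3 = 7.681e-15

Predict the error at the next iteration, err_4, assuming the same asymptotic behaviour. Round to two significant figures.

First estimate the order: p ≈ ln(err_3/err_2) / ln(err_2/err_1) = ln(7.681e-15/3.850e-6)/ln(3.850e-6/7.913e-3) = ln(1.99506e-09)/ln(0.000486541) ≈ 2.6261.
Then err_4 ≈ err_3·(err_3/err_2)^p = 7.681e-15·(1.99506e-09)^2.6261 = 7.681e-15·1.42172e-23 ≈ 1.092e-37.

1.1e-37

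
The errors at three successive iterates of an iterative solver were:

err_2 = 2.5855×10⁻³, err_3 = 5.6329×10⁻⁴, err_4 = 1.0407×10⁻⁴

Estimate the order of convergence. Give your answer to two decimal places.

1.11

p ≈ ln(err_4/err_3) / ln(err_3/err_2)
  = ln(1.0407×10⁻⁴/5.6329×10⁻⁴) / ln(5.6329×10⁻⁴/2.5855×10⁻³)
  = ln(0.184754) / ln(0.217865)
  = -1.68873 / -1.52388 ≈ 1.10818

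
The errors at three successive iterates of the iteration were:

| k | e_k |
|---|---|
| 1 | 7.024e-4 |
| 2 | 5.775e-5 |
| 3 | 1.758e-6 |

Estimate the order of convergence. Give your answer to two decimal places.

1.40

p ≈ ln(e_3/e_2) / ln(e_2/e_1)
  = ln(1.758e-6/5.775e-5) / ln(5.775e-5/7.024e-4)
  = ln(0.0304416) / ln(0.0822181)
  = -3.49195 / -2.49838 ≈ 1.39769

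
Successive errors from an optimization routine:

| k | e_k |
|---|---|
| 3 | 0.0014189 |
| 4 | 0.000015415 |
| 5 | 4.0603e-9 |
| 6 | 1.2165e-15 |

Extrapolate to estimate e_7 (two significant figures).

1.6e-27

First estimate the order: p ≈ ln(e_6/e_5) / ln(e_5/e_4) = ln(1.2165e-15/4.0603e-9)/ln(4.0603e-9/0.000015415) = ln(2.99608e-07)/ln(0.000263399) ≈ 1.8225.
Then e_7 ≈ e_6·(e_6/e_5)^p = 1.2165e-15·(2.99608e-07)^1.8225 = 1.2165e-15·1.29127e-12 ≈ 1.571e-27.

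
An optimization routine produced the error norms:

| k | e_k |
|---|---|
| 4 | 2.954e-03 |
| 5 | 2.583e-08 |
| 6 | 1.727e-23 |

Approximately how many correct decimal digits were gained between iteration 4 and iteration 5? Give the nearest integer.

5

Digits gained ≈ log₁₀(e_4/e_5) = log₁₀(2.954e-03/2.583e-08) = log₁₀(114363) ≈ 5.058.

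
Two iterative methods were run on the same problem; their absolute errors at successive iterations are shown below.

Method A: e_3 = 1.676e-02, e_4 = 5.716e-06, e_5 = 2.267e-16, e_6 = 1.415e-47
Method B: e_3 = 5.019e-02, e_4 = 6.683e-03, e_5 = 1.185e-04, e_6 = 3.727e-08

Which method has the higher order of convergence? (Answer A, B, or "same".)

Method A: p ≈ ln(1.415e-47/2.267e-16)/ln(2.267e-16/5.716e-06) ≈ 3.00.
Method B: p ≈ ln(3.727e-08/1.185e-04)/ln(1.185e-04/6.683e-03) ≈ 2.00.
Method A has the higher order (≈3.0 vs ≈2.0).

A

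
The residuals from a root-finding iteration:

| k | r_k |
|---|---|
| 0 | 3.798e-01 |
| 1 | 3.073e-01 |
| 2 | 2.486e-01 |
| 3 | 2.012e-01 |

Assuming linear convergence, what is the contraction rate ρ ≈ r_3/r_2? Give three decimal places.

0.809

ρ ≈ r_3/r_2 = 2.012e-01/2.486e-01 = 0.80933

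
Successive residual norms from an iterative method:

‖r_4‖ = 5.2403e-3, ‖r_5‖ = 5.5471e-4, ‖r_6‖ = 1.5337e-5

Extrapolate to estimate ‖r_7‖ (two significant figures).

First estimate the order: p ≈ ln(‖r_6‖/‖r_5‖) / ln(‖r_5‖/‖r_4‖) = ln(1.5337e-5/5.5471e-4)/ln(5.5471e-4/5.2403e-3) = ln(0.0276487)/ln(0.105855) ≈ 1.5978.
Then ‖r_7‖ ≈ ‖r_6‖·(‖r_6‖/‖r_5‖)^p = 1.5337e-5·(0.0276487)^1.5978 = 1.5337e-5·0.00323674 ≈ 4.964e-08.

5.0e-8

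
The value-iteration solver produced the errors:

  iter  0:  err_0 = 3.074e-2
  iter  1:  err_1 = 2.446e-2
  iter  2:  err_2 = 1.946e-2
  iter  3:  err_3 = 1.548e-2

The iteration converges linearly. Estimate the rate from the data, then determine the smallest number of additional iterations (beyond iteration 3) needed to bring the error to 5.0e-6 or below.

36

Rate ρ ≈ err_3/err_2 = 1.548e-2/1.946e-2 = 0.7955.
After j more steps, err_{3+j} ≈ 1.548e-2·ρ^j; need ρ^j ≤ 5.0e-6/1.548e-2 = 0.000322997.
j ≥ ln(0.000322997)/ln(0.7955) = -8.0379/-0.22878 = 35.134.
So 36 more iterations are needed.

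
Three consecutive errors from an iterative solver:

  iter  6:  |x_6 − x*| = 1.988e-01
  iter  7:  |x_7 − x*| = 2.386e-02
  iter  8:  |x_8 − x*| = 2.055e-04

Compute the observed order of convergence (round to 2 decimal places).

2.24

p ≈ ln(|x_8 − x*|/|x_7 − x*|) / ln(|x_7 − x*|/|x_6 − x*|)
  = ln(2.055e-04/2.386e-02) / ln(2.386e-02/1.988e-01)
  = ln(0.00861274) / ln(0.12002)
  = -4.75451 / -2.12010 ≈ 2.24259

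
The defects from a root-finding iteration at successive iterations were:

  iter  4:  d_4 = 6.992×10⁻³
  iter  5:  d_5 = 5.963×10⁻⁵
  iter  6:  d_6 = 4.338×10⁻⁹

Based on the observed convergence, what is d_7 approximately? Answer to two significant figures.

2.3e-17

First estimate the order: p ≈ ln(d_6/d_5) / ln(d_5/d_4) = ln(4.338×10⁻⁹/5.963×10⁻⁵)/ln(5.963×10⁻⁵/6.992×10⁻³) = ln(7.27486e-05)/ln(0.00852832) ≈ 2.0000.
Then d_7 ≈ d_6·(d_6/d_5)^p = 4.338×10⁻⁹·(7.27486e-05)^2.0000 = 4.338×10⁻⁹·5.29236e-09 ≈ 2.296e-17.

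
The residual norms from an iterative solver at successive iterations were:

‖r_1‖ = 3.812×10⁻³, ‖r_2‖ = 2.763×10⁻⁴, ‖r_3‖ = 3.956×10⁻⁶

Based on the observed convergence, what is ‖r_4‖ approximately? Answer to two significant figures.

First estimate the order: p ≈ ln(‖r_3‖/‖r_2‖) / ln(‖r_2‖/‖r_1‖) = ln(3.956×10⁻⁶/2.763×10⁻⁴)/ln(2.763×10⁻⁴/3.812×10⁻³) = ln(0.0143178)/ln(0.0724816) ≈ 1.6180.
Then ‖r_4‖ ≈ ‖r_3‖·(‖r_3‖/‖r_2‖)^p = 3.956×10⁻⁶·(0.0143178)^1.6180 = 3.956×10⁻⁶·0.00103803 ≈ 4.106e-09.

4.1e-9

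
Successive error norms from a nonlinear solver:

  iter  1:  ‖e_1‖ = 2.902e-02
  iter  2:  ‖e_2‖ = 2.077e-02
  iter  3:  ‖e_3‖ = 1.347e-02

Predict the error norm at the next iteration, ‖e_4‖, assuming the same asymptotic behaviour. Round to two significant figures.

7.7e-3

First estimate the order: p ≈ ln(‖e_3‖/‖e_2‖) / ln(‖e_2‖/‖e_1‖) = ln(1.347e-02/2.077e-02)/ln(2.077e-02/2.902e-02) = ln(0.648532)/ln(0.715713) ≈ 1.2947.
Then ‖e_4‖ ≈ ‖e_3‖·(‖e_3‖/‖e_2‖)^p = 1.347e-02·(0.648532)^1.2947 = 1.347e-02·0.570831 ≈ 0.007689.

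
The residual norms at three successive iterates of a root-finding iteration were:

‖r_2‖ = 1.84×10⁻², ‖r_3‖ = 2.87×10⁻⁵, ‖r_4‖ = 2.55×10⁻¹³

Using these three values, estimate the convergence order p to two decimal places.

p ≈ ln(‖r_4‖/‖r_3‖) / ln(‖r_3‖/‖r_2‖)
  = ln(2.55×10⁻¹³/2.87×10⁻⁵) / ln(2.87×10⁻⁵/1.84×10⁻²)
  = ln(8.88502e-09) / ln(0.00155978)
  = -18.53890 / -6.46321 ≈ 2.86837

2.87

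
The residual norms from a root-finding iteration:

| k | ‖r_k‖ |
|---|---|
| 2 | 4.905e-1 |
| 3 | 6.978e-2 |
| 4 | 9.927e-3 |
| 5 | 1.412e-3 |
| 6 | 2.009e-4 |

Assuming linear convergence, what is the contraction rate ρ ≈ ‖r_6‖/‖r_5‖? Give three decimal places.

ρ ≈ ‖r_6‖/‖r_5‖ = 2.009e-4/1.412e-3 = 0.14228

0.142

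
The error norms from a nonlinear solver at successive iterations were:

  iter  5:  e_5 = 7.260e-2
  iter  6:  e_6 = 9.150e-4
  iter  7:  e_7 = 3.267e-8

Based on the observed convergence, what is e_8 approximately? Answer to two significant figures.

1.3e-18

First estimate the order: p ≈ ln(e_7/e_6) / ln(e_6/e_5) = ln(3.267e-8/9.150e-4)/ln(9.150e-4/7.260e-2) = ln(3.57049e-05)/ln(0.0126033) ≈ 2.3413.
Then e_8 ≈ e_7·(e_7/e_6)^p = 3.267e-8·(3.57049e-05)^2.3413 = 3.267e-8·3.86903e-11 ≈ 1.264e-18.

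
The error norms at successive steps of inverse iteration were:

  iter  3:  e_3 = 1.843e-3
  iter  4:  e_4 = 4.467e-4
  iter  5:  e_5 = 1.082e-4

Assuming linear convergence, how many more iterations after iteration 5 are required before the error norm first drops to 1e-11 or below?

Rate ρ ≈ e_5/e_4 = 1.082e-4/4.467e-4 = 0.2422.
After j more steps, e_{5+j} ≈ 1.082e-4·ρ^j; need ρ^j ≤ 1e-11/1.082e-4 = 9.24214e-08.
j ≥ ln(9.24214e-08)/ln(0.2422) = -16.1969/-1.41799 = 11.422.
So 12 more iterations are needed.

12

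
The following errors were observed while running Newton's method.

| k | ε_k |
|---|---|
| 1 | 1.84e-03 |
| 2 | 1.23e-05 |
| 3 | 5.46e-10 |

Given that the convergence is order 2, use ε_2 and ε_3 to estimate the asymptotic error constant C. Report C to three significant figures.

C ≈ ε_3 / ε_2^2
  = 5.46e-10 / (1.23e-05)^2
  = 5.46e-10 / 1.5129e-10 ≈ 3.609

3.61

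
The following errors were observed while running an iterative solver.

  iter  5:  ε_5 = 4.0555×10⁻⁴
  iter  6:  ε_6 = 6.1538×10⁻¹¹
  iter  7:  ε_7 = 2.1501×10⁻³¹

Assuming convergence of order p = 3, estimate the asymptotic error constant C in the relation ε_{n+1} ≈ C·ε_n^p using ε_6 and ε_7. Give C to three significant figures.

C ≈ ε_7 / ε_6^3
  = 2.1501×10⁻³¹ / (6.1538×10⁻¹¹)^3
  = 2.1501×10⁻³¹ / 2.3304e-31 ≈ 0.92263

0.923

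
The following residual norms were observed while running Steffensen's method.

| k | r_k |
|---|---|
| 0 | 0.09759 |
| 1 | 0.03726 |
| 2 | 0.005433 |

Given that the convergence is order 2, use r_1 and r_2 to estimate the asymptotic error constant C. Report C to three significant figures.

C ≈ r_2 / r_1^2
  = 0.005433 / (0.03726)^2
  = 0.005433 / 0.00138831 ≈ 3.9134

3.91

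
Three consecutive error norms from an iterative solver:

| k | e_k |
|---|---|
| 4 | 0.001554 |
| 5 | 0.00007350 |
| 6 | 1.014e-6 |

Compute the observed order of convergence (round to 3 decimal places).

1.404

p ≈ ln(e_6/e_5) / ln(e_5/e_4)
  = ln(1.014e-6/0.00007350) / ln(0.00007350/0.001554)
  = ln(0.0137959) / ln(0.0472973)
  = -4.283384 / -3.051302 ≈ 1.403789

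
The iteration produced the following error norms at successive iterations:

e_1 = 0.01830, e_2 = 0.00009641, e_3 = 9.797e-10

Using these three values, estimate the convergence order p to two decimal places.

p ≈ ln(e_3/e_2) / ln(e_2/e_1)
  = ln(9.797e-10/0.00009641) / ln(0.00009641/0.01830)
  = ln(1.01618e-05) / ln(0.00526831)
  = -11.49687 / -5.24605 ≈ 2.19153

2.19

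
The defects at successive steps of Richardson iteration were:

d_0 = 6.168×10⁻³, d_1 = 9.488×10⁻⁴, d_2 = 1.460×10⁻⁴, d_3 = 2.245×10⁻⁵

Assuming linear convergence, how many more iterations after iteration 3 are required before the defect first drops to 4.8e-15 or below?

Rate ρ ≈ d_3/d_2 = 2.245×10⁻⁵/1.460×10⁻⁴ = 0.1538.
After j more steps, d_{3+j} ≈ 2.245×10⁻⁵·ρ^j; need ρ^j ≤ 4.8e-15/2.245×10⁻⁵ = 2.13808e-10.
j ≥ ln(2.13808e-10)/ln(0.1538) = -22.2659/-1.87210 = 11.894.
So 12 more iterations are needed.

12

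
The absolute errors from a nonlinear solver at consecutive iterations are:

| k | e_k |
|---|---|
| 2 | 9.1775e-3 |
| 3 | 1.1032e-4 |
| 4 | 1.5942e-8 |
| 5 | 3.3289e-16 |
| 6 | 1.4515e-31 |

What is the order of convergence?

2

Consecutive ratios: e_6/e_5 = 1.4515e-31/3.3289e-16 = 4.3603e-16, e_5/e_4 = 3.3289e-16/1.5942e-8 = 2.08813e-08.
p ≈ ln(4.3603e-16)/ln(2.08813e-08) = -35.3688/-17.6844 ≈ 2.00.
So the convergence is quadratic (order 2).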